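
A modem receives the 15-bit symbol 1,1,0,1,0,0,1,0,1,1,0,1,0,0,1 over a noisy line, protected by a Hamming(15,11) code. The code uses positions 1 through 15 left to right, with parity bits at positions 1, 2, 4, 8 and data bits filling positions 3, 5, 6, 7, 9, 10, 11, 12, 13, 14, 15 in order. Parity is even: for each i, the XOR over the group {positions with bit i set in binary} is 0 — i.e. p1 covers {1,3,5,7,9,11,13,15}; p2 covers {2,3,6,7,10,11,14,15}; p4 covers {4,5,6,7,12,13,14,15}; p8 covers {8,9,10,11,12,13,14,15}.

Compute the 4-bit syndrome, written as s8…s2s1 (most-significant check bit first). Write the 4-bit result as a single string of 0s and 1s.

0000

s1 (pos 1,3,5,7,9,11,13,15): 1⊕0⊕0⊕1⊕1⊕0⊕0⊕1 = 0
s2 (pos 2,3,6,7,10,11,14,15): 1⊕0⊕0⊕1⊕1⊕0⊕0⊕1 = 0
s4 (pos 4,5,6,7,12,13,14,15): 1⊕0⊕0⊕1⊕1⊕0⊕0⊕1 = 0
s8 (pos 8,9,10,11,12,13,14,15): 0⊕1⊕1⊕0⊕1⊕0⊕0⊕1 = 0
Syndrome s8…s1 = 0000 → no error.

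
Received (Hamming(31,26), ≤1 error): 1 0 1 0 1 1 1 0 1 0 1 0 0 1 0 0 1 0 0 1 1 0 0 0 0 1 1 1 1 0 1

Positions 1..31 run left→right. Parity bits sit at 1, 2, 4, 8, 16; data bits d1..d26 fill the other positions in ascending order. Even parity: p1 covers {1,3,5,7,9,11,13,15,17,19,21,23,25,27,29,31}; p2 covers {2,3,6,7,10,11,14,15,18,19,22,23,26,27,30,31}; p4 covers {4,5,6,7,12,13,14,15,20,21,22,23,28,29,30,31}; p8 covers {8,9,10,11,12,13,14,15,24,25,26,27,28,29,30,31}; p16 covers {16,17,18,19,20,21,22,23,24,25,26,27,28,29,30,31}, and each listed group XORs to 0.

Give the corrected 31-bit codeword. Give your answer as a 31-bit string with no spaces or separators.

s1 (pos 1,3,5,7,9,11,13,15,17,19,21,23,25,27,29,31): 1⊕1⊕1⊕1⊕1⊕1⊕0⊕0⊕1⊕0⊕1⊕0⊕0⊕1⊕1⊕1 = 1
s2 (pos 2,3,6,7,10,11,14,15,18,19,22,23,26,27,30,31): 0⊕1⊕1⊕1⊕0⊕1⊕1⊕0⊕0⊕0⊕0⊕0⊕1⊕1⊕0⊕1 = 0
s4 (pos 4,5,6,7,12,13,14,15,20,21,22,23,28,29,30,31): 0⊕1⊕1⊕1⊕0⊕0⊕1⊕0⊕1⊕1⊕0⊕0⊕1⊕1⊕0⊕1 = 1
s8 (pos 8,9,10,11,12,13,14,15,24,25,26,27,28,29,30,31): 0⊕1⊕0⊕1⊕0⊕0⊕1⊕0⊕0⊕0⊕1⊕1⊕1⊕1⊕0⊕1 = 0
s16 (pos 16,17,18,19,20,21,22,23,24,25,26,27,28,29,30,31): 0⊕1⊕0⊕0⊕1⊕1⊕0⊕0⊕0⊕0⊕1⊕1⊕1⊕1⊕0⊕1 = 0
Syndrome s16…s1 = 00101 → error at position 5.
Flip position 5: 1010111010100100100110000111101 → 1010011010100100100110000111101

1010011010100100100110000111101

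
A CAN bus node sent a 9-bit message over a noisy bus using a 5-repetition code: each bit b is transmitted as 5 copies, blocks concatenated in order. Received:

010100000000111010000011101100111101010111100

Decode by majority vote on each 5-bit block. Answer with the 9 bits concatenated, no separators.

Block 1 (01010): 2 ones → 0
Block 2 (00000): 0 ones → 0
Block 3 (00111): 3 ones → 1
Block 4 (01000): 1 one → 0
Block 5 (00111): 3 ones → 1
Block 6 (01100): 2 ones → 0
Block 7 (11110): 4 ones → 1
Block 8 (10101): 3 ones → 1
Block 9 (11100): 3 ones → 1

001010111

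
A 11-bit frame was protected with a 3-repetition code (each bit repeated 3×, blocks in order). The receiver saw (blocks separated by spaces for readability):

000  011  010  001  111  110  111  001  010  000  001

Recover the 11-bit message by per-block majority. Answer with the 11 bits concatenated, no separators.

01001110000

Block 1 (000): 0 ones → 0
Block 2 (011): 2 ones → 1
Block 3 (010): 1 one → 0
Block 4 (001): 1 one → 0
Block 5 (111): 3 ones → 1
Block 6 (110): 2 ones → 1
Block 7 (111): 3 ones → 1
Block 8 (001): 1 one → 0
Block 9 (010): 1 one → 0
Block 10 (000): 0 ones → 0
Block 11 (001): 1 one → 0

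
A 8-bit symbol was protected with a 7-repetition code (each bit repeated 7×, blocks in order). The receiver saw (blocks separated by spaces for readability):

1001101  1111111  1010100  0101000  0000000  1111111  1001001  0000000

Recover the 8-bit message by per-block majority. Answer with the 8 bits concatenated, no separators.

Block 1 (1001101): 4 ones → 1
Block 2 (1111111): 7 ones → 1
Block 3 (1010100): 3 ones → 0
Block 4 (0101000): 2 ones → 0
Block 5 (0000000): 0 ones → 0
Block 6 (1111111): 7 ones → 1
Block 7 (1001001): 3 ones → 0
Block 8 (0000000): 0 ones → 0

11000100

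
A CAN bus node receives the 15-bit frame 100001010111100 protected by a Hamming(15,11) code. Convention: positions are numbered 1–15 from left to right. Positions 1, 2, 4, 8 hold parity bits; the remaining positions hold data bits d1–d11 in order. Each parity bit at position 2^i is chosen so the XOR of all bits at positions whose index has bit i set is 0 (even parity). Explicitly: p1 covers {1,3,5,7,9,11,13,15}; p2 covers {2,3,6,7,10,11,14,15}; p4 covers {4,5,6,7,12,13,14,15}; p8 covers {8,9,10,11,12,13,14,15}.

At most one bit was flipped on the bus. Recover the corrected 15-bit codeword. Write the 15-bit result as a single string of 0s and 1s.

s1 (pos 1,3,5,7,9,11,13,15): 1⊕0⊕0⊕0⊕0⊕1⊕1⊕0 = 1
s2 (pos 2,3,6,7,10,11,14,15): 0⊕0⊕1⊕0⊕1⊕1⊕0⊕0 = 1
s4 (pos 4,5,6,7,12,13,14,15): 0⊕0⊕1⊕0⊕1⊕1⊕0⊕0 = 1
s8 (pos 8,9,10,11,12,13,14,15): 1⊕0⊕1⊕1⊕1⊕1⊕0⊕0 = 1
Syndrome s8…s1 = 1111 → error at position 15.
Flip position 15: 100001010111100 → 100001010111101

100001010111101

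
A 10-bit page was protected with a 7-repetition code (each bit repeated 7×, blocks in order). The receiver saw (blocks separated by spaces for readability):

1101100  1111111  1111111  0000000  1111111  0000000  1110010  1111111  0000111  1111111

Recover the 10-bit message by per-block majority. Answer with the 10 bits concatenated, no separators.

Block 1 (1101100): 4 ones → 1
Block 2 (1111111): 7 ones → 1
Block 3 (1111111): 7 ones → 1
Block 4 (0000000): 0 ones → 0
Block 5 (1111111): 7 ones → 1
Block 6 (0000000): 0 ones → 0
Block 7 (1110010): 4 ones → 1
Block 8 (1111111): 7 ones → 1
Block 9 (0000111): 3 ones → 0
Block 10 (1111111): 7 ones → 1

1110101101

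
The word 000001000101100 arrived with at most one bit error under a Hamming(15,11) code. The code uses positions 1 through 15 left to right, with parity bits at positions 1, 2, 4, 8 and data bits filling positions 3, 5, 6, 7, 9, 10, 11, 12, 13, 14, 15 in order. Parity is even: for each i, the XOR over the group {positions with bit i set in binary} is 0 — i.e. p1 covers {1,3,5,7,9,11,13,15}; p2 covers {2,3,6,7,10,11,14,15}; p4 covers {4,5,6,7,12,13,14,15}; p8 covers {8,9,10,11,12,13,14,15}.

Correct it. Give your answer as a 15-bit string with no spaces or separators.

000001000101000

s1 (pos 1,3,5,7,9,11,13,15): 0⊕0⊕0⊕0⊕0⊕0⊕1⊕0 = 1
s2 (pos 2,3,6,7,10,11,14,15): 0⊕0⊕1⊕0⊕1⊕0⊕0⊕0 = 0
s4 (pos 4,5,6,7,12,13,14,15): 0⊕0⊕1⊕0⊕1⊕1⊕0⊕0 = 1
s8 (pos 8,9,10,11,12,13,14,15): 0⊕0⊕1⊕0⊕1⊕1⊕0⊕0 = 1
Syndrome s8…s1 = 1101 → error at position 13.
Flip position 13: 000001000101100 → 000001000101000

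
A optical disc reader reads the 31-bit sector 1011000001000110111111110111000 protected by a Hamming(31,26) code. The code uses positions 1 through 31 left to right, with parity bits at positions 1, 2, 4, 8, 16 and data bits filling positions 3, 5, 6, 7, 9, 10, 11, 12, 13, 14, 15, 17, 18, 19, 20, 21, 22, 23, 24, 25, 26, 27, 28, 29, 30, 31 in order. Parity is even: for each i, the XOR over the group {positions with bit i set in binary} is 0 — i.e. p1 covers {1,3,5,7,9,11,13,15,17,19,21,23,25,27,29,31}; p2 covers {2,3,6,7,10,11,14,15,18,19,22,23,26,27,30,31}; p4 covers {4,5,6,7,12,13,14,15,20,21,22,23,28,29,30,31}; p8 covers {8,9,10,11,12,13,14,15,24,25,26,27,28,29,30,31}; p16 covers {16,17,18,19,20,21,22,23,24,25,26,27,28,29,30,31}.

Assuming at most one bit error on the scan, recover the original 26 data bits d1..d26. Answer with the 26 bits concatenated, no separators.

10000100011111111100111000

s1 (pos 1,3,5,7,9,11,13,15,17,19,21,23,25,27,29,31): 1⊕1⊕0⊕0⊕0⊕0⊕0⊕1⊕1⊕1⊕1⊕1⊕0⊕1⊕0⊕0 = 0
s2 (pos 2,3,6,7,10,11,14,15,18,19,22,23,26,27,30,31): 0⊕1⊕0⊕0⊕1⊕0⊕1⊕1⊕1⊕1⊕1⊕1⊕1⊕1⊕0⊕0 = 0
s4 (pos 4,5,6,7,12,13,14,15,20,21,22,23,28,29,30,31): 1⊕0⊕0⊕0⊕0⊕0⊕1⊕1⊕1⊕1⊕1⊕1⊕1⊕0⊕0⊕0 = 0
s8 (pos 8,9,10,11,12,13,14,15,24,25,26,27,28,29,30,31): 0⊕0⊕1⊕0⊕0⊕0⊕1⊕1⊕1⊕0⊕1⊕1⊕1⊕0⊕0⊕0 = 1
s16 (pos 16,17,18,19,20,21,22,23,24,25,26,27,28,29,30,31): 0⊕1⊕1⊕1⊕1⊕1⊕1⊕1⊕1⊕0⊕1⊕1⊕1⊕0⊕0⊕0 = 1
Syndrome s16…s1 = 11000 → error at position 24.
Flip position 24: 1011000001000110111111110111000 → 1011000001000110111111100111000
Read data bits from positions 3,5,6,7,9,10,11,12,13,14,15,17,18,19,20,21,22,23,24,25,26,27,28,29,30,31: 10000100011111111100111000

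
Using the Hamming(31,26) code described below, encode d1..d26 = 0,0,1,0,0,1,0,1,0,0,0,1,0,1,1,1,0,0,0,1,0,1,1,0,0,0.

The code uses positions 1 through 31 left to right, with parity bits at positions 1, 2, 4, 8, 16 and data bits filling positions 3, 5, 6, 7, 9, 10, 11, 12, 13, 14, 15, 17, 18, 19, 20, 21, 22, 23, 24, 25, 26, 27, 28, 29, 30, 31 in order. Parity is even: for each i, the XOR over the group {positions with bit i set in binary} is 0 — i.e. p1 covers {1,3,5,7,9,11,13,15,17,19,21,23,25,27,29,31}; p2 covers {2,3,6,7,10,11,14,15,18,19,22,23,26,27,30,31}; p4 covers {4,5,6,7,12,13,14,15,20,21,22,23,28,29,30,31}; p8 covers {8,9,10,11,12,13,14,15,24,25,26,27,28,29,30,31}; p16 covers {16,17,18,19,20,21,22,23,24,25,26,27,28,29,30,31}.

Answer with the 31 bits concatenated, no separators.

Place data at non-parity positions: p1 p2 0 p4 0 1 0 p8 0 1 0 1 0 0 0 p16 1 0 1 1 1 0 0 0 1 0 1 1 0 0 0
p1 (pos 1,3,5,7,9,11,13,15,17,19,21,23,25,27,29,31): XOR of data positions = 0⊕0⊕0⊕0⊕0⊕0⊕0⊕1⊕1⊕1⊕0⊕1⊕1⊕0⊕0 = 1
p2 (pos 2,3,6,7,10,11,14,15,18,19,22,23,26,27,30,31): XOR of data positions = 0⊕1⊕0⊕1⊕0⊕0⊕0⊕0⊕1⊕0⊕0⊕0⊕1⊕0⊕0 = 0
p4 (pos 4,5,6,7,12,13,14,15,20,21,22,23,28,29,30,31): XOR of data positions = 0⊕1⊕0⊕1⊕0⊕0⊕0⊕1⊕1⊕0⊕0⊕1⊕0⊕0⊕0 = 1
p8 (pos 8,9,10,11,12,13,14,15,24,25,26,27,28,29,30,31): XOR of data positions = 0⊕1⊕0⊕1⊕0⊕0⊕0⊕0⊕1⊕0⊕1⊕1⊕0⊕0⊕0 = 1
p16 (pos 16,17,18,19,20,21,22,23,24,25,26,27,28,29,30,31): XOR of data positions = 1⊕0⊕1⊕1⊕1⊕0⊕0⊕0⊕1⊕0⊕1⊕1⊕0⊕0⊕0 = 1
Codeword: 1001010101010001101110001011000

1001010101010001101110001011000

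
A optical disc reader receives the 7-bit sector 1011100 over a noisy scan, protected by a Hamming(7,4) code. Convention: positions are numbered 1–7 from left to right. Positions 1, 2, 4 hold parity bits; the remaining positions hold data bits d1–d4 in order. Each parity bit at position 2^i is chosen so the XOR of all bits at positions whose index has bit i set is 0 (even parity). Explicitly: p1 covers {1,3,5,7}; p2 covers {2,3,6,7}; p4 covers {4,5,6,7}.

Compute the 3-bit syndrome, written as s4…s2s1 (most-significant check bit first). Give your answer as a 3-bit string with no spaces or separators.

011

s1 (pos 1,3,5,7): 1⊕1⊕1⊕0 = 1
s2 (pos 2,3,6,7): 0⊕1⊕0⊕0 = 1
s4 (pos 4,5,6,7): 1⊕1⊕0⊕0 = 0
Syndrome s4…s1 = 011 → error at position 3.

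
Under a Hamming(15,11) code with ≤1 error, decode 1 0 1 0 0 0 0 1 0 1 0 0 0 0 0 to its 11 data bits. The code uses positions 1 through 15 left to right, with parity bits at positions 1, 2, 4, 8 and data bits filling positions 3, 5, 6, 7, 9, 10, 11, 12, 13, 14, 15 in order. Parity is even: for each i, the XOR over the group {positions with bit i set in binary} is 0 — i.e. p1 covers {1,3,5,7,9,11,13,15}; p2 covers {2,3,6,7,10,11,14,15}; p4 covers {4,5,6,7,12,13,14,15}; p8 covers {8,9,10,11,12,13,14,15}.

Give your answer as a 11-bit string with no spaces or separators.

s1 (pos 1,3,5,7,9,11,13,15): 1⊕1⊕0⊕0⊕0⊕0⊕0⊕0 = 0
s2 (pos 2,3,6,7,10,11,14,15): 0⊕1⊕0⊕0⊕1⊕0⊕0⊕0 = 0
s4 (pos 4,5,6,7,12,13,14,15): 0⊕0⊕0⊕0⊕0⊕0⊕0⊕0 = 0
s8 (pos 8,9,10,11,12,13,14,15): 1⊕0⊕1⊕0⊕0⊕0⊕0⊕0 = 0
Syndrome s8…s1 = 0000 → no error.
Read data bits from positions 3,5,6,7,9,10,11,12,13,14,15: 10000100000

10000100000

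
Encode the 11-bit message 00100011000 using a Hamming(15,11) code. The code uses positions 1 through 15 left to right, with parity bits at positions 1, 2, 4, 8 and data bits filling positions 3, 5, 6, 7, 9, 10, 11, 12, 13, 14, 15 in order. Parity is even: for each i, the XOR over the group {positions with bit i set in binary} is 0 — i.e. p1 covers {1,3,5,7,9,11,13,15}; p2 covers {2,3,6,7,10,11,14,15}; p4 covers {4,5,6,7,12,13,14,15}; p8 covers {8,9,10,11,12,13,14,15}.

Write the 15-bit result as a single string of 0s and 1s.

100001000011000

Place data at non-parity positions: p1 p2 0 p4 0 1 0 p8 0 0 1 1 0 0 0
p1 (pos 1,3,5,7,9,11,13,15): XOR of data positions = 0⊕0⊕0⊕0⊕1⊕0⊕0 = 1
p2 (pos 2,3,6,7,10,11,14,15): XOR of data positions = 0⊕1⊕0⊕0⊕1⊕0⊕0 = 0
p4 (pos 4,5,6,7,12,13,14,15): XOR of data positions = 0⊕1⊕0⊕1⊕0⊕0⊕0 = 0
p8 (pos 8,9,10,11,12,13,14,15): XOR of data positions = 0⊕0⊕1⊕1⊕0⊕0⊕0 = 0
Codeword: 100001000011000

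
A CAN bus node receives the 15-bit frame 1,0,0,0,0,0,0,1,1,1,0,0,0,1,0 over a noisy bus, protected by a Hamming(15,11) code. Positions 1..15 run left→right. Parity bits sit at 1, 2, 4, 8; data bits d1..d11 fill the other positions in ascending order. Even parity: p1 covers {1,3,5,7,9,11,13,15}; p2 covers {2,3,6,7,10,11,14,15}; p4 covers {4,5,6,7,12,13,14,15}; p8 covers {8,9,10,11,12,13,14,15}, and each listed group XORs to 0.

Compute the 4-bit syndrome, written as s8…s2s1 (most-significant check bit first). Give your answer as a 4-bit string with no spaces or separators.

s1 (pos 1,3,5,7,9,11,13,15): 1⊕0⊕0⊕0⊕1⊕0⊕0⊕0 = 0
s2 (pos 2,3,6,7,10,11,14,15): 0⊕0⊕0⊕0⊕1⊕0⊕1⊕0 = 0
s4 (pos 4,5,6,7,12,13,14,15): 0⊕0⊕0⊕0⊕0⊕0⊕1⊕0 = 1
s8 (pos 8,9,10,11,12,13,14,15): 1⊕1⊕1⊕0⊕0⊕0⊕1⊕0 = 0
Syndrome s8…s1 = 0100 → error at position 4.

0100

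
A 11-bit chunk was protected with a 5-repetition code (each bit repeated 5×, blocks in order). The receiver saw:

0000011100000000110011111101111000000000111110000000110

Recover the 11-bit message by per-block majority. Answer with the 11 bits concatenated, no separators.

Block 1 (00000): 0 ones → 0
Block 2 (11100): 3 ones → 1
Block 3 (00000): 0 ones → 0
Block 4 (01100): 2 ones → 0
Block 5 (11111): 5 ones → 1
Block 6 (10111): 4 ones → 1
Block 7 (10000): 1 one → 0
Block 8 (00000): 0 ones → 0
Block 9 (11111): 5 ones → 1
Block 10 (00000): 0 ones → 0
Block 11 (00110): 2 ones → 0

01001100100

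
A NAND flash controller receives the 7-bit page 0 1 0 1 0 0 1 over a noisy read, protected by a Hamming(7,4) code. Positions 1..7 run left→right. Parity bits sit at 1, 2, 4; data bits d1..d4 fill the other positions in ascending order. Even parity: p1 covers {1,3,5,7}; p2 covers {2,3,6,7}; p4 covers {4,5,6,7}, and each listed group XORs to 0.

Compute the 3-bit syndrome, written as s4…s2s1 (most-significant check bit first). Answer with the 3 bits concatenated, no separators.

001

s1 (pos 1,3,5,7): 0⊕0⊕0⊕1 = 1
s2 (pos 2,3,6,7): 1⊕0⊕0⊕1 = 0
s4 (pos 4,5,6,7): 1⊕0⊕0⊕1 = 0
Syndrome s4…s1 = 001 → error at position 1.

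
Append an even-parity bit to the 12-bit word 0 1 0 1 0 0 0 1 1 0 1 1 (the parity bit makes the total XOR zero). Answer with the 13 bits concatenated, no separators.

XOR of the 12 data bits: 0⊕1⊕0⊕1⊕0⊕0⊕0⊕1⊕1⊕0⊕1⊕1 = 0
Parity bit = 0 (so all 13 bits XOR to 0).

0101000110110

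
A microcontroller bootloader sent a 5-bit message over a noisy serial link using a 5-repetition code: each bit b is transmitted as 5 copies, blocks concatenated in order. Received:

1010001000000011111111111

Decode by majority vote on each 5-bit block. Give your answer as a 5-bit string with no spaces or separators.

Block 1 (10100): 2 ones → 0
Block 2 (01000): 1 one → 0
Block 3 (00001): 1 one → 0
Block 4 (11111): 5 ones → 1
Block 5 (11111): 5 ones → 1

00011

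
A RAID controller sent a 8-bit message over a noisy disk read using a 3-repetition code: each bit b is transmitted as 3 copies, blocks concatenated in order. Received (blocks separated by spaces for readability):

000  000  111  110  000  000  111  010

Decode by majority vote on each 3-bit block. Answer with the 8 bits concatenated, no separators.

00110010

Block 1 (000): 0 ones → 0
Block 2 (000): 0 ones → 0
Block 3 (111): 3 ones → 1
Block 4 (110): 2 ones → 1
Block 5 (000): 0 ones → 0
Block 6 (000): 0 ones → 0
Block 7 (111): 3 ones → 1
Block 8 (010): 1 one → 0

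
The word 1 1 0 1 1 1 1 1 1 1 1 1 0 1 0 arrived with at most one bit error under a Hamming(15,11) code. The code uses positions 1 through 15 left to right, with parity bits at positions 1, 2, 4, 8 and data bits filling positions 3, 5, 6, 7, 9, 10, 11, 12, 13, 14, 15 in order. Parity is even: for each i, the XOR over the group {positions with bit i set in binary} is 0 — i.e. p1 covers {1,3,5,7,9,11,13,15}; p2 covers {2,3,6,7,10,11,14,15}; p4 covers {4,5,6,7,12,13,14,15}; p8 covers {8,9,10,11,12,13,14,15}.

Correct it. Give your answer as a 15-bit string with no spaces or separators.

s1 (pos 1,3,5,7,9,11,13,15): 1⊕0⊕1⊕1⊕1⊕1⊕0⊕0 = 1
s2 (pos 2,3,6,7,10,11,14,15): 1⊕0⊕1⊕1⊕1⊕1⊕1⊕0 = 0
s4 (pos 4,5,6,7,12,13,14,15): 1⊕1⊕1⊕1⊕1⊕0⊕1⊕0 = 0
s8 (pos 8,9,10,11,12,13,14,15): 1⊕1⊕1⊕1⊕1⊕0⊕1⊕0 = 0
Syndrome s8…s1 = 0001 → error at position 1.
Flip position 1: 110111111111010 → 010111111111010

010111111111010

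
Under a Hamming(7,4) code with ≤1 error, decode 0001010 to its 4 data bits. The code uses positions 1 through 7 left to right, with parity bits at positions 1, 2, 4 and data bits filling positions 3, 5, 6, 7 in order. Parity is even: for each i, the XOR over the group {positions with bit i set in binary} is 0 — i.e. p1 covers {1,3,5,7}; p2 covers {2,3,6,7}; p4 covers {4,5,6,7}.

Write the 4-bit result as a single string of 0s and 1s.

0010

s1 (pos 1,3,5,7): 0⊕0⊕0⊕0 = 0
s2 (pos 2,3,6,7): 0⊕0⊕1⊕0 = 1
s4 (pos 4,5,6,7): 1⊕0⊕1⊕0 = 0
Syndrome s4…s1 = 010 → error at position 2.
Flip position 2: 0001010 → 0101010
Read data bits from positions 3,5,6,7: 0010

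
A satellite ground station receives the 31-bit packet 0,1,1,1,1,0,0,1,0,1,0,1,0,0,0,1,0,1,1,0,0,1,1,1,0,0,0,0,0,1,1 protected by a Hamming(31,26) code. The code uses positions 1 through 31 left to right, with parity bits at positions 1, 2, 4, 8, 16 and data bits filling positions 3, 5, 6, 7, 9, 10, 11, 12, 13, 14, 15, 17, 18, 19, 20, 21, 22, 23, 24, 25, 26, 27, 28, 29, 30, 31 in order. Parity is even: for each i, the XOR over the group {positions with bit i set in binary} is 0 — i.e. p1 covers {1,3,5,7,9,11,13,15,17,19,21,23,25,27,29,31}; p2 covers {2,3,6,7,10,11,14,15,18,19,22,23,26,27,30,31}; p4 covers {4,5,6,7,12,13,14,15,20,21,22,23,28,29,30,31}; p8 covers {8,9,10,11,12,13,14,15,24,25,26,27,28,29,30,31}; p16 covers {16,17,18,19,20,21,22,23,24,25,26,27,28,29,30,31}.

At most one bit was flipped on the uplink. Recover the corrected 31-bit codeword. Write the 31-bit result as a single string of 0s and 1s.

0111101101010001011001110000011

s1 (pos 1,3,5,7,9,11,13,15,17,19,21,23,25,27,29,31): 0⊕1⊕1⊕0⊕0⊕0⊕0⊕0⊕0⊕1⊕0⊕1⊕0⊕0⊕0⊕1 = 1
s2 (pos 2,3,6,7,10,11,14,15,18,19,22,23,26,27,30,31): 1⊕1⊕0⊕0⊕1⊕0⊕0⊕0⊕1⊕1⊕1⊕1⊕0⊕0⊕1⊕1 = 1
s4 (pos 4,5,6,7,12,13,14,15,20,21,22,23,28,29,30,31): 1⊕1⊕0⊕0⊕1⊕0⊕0⊕0⊕0⊕0⊕1⊕1⊕0⊕0⊕1⊕1 = 1
s8 (pos 8,9,10,11,12,13,14,15,24,25,26,27,28,29,30,31): 1⊕0⊕1⊕0⊕1⊕0⊕0⊕0⊕1⊕0⊕0⊕0⊕0⊕0⊕1⊕1 = 0
s16 (pos 16,17,18,19,20,21,22,23,24,25,26,27,28,29,30,31): 1⊕0⊕1⊕1⊕0⊕0⊕1⊕1⊕1⊕0⊕0⊕0⊕0⊕0⊕1⊕1 = 0
Syndrome s16…s1 = 00111 → error at position 7.
Flip position 7: 0111100101010001011001110000011 → 0111101101010001011001110000011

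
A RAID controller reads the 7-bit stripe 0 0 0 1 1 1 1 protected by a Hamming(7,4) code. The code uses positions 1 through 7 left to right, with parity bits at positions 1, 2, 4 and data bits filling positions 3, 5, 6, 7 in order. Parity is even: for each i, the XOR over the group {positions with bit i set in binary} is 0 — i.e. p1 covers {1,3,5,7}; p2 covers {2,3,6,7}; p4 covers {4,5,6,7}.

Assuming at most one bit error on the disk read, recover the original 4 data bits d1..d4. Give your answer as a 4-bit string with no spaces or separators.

0111

s1 (pos 1,3,5,7): 0⊕0⊕1⊕1 = 0
s2 (pos 2,3,6,7): 0⊕0⊕1⊕1 = 0
s4 (pos 4,5,6,7): 1⊕1⊕1⊕1 = 0
Syndrome s4…s1 = 000 → no error.
Read data bits from positions 3,5,6,7: 0111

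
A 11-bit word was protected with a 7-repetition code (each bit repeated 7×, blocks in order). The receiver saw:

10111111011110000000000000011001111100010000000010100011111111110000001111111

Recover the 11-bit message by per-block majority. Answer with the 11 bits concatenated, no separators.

Block 1 (1011111): 6 ones → 1
Block 2 (1011110): 5 ones → 1
Block 3 (0000000): 0 ones → 0
Block 4 (0000001): 1 one → 0
Block 5 (1001111): 5 ones → 1
Block 6 (1000100): 2 ones → 0
Block 7 (0000001): 1 one → 0
Block 8 (0100011): 3 ones → 0
Block 9 (1111111): 7 ones → 1
Block 10 (1000000): 1 one → 0
Block 11 (1111111): 7 ones → 1

11001000101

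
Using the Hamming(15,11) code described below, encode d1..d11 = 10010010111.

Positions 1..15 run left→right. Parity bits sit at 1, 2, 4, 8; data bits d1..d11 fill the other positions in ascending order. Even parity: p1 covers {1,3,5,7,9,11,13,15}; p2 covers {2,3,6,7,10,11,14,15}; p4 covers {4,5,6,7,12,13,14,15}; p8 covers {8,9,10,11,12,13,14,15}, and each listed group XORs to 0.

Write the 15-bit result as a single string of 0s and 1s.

111000100010111

Place data at non-parity positions: p1 p2 1 p4 0 0 1 p8 0 0 1 0 1 1 1
p1 (pos 1,3,5,7,9,11,13,15): XOR of data positions = 1⊕0⊕1⊕0⊕1⊕1⊕1 = 1
p2 (pos 2,3,6,7,10,11,14,15): XOR of data positions = 1⊕0⊕1⊕0⊕1⊕1⊕1 = 1
p4 (pos 4,5,6,7,12,13,14,15): XOR of data positions = 0⊕0⊕1⊕0⊕1⊕1⊕1 = 0
p8 (pos 8,9,10,11,12,13,14,15): XOR of data positions = 0⊕0⊕1⊕0⊕1⊕1⊕1 = 0
Codeword: 111000100010111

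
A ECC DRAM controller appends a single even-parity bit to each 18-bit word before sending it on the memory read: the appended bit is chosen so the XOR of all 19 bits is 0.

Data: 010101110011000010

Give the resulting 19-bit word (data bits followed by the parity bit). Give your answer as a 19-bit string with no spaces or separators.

XOR of the 18 data bits: 0⊕1⊕0⊕1⊕0⊕1⊕1⊕1⊕0⊕0⊕1⊕1⊕0⊕0⊕0⊕0⊕1⊕0 = 0
Parity bit = 0 (so all 19 bits XOR to 0).

0101011100110000100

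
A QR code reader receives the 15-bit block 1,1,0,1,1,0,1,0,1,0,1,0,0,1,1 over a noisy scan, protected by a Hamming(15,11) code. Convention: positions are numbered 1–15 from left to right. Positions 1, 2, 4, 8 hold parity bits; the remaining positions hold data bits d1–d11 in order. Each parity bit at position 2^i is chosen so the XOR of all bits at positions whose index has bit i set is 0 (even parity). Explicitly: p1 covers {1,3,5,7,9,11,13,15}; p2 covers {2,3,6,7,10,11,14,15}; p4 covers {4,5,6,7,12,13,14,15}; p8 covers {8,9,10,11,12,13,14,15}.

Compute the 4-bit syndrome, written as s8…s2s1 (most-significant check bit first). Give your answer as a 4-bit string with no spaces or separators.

s1 (pos 1,3,5,7,9,11,13,15): 1⊕0⊕1⊕1⊕1⊕1⊕0⊕1 = 0
s2 (pos 2,3,6,7,10,11,14,15): 1⊕0⊕0⊕1⊕0⊕1⊕1⊕1 = 1
s4 (pos 4,5,6,7,12,13,14,15): 1⊕1⊕0⊕1⊕0⊕0⊕1⊕1 = 1
s8 (pos 8,9,10,11,12,13,14,15): 0⊕1⊕0⊕1⊕0⊕0⊕1⊕1 = 0
Syndrome s8…s1 = 0110 → error at position 6.

0110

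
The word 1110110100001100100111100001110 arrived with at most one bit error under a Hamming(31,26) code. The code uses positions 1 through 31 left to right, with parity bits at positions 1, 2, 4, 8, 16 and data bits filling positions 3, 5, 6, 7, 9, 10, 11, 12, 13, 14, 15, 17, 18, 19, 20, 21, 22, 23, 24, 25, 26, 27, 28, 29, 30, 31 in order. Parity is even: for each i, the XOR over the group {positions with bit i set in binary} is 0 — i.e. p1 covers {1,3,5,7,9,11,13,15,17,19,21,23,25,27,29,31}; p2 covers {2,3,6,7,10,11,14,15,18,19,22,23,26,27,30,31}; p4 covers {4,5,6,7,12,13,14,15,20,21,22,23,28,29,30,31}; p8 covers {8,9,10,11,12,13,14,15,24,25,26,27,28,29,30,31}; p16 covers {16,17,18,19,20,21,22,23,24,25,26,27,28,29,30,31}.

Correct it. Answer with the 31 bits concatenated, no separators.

s1 (pos 1,3,5,7,9,11,13,15,17,19,21,23,25,27,29,31): 1⊕1⊕1⊕0⊕0⊕0⊕1⊕0⊕1⊕0⊕1⊕1⊕0⊕0⊕1⊕0 = 0
s2 (pos 2,3,6,7,10,11,14,15,18,19,22,23,26,27,30,31): 1⊕1⊕1⊕0⊕0⊕0⊕1⊕0⊕0⊕0⊕1⊕1⊕0⊕0⊕1⊕0 = 1
s4 (pos 4,5,6,7,12,13,14,15,20,21,22,23,28,29,30,31): 0⊕1⊕1⊕0⊕0⊕1⊕1⊕0⊕1⊕1⊕1⊕1⊕1⊕1⊕1⊕0 = 1
s8 (pos 8,9,10,11,12,13,14,15,24,25,26,27,28,29,30,31): 1⊕0⊕0⊕0⊕0⊕1⊕1⊕0⊕0⊕0⊕0⊕0⊕1⊕1⊕1⊕0 = 0
s16 (pos 16,17,18,19,20,21,22,23,24,25,26,27,28,29,30,31): 0⊕1⊕0⊕0⊕1⊕1⊕1⊕1⊕0⊕0⊕0⊕0⊕1⊕1⊕1⊕0 = 0
Syndrome s16…s1 = 00110 → error at position 6.
Flip position 6: 1110110100001100100111100001110 → 1110100100001100100111100001110

1110100100001100100111100001110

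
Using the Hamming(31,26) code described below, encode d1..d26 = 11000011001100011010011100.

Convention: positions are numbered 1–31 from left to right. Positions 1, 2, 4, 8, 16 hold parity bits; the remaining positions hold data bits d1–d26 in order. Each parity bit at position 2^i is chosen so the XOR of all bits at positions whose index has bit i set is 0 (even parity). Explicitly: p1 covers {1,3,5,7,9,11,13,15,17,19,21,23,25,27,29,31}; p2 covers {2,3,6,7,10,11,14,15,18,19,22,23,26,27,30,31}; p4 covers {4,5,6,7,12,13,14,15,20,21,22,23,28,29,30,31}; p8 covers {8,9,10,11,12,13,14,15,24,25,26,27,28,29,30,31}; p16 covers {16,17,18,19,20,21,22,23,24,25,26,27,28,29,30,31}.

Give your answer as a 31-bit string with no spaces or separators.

0111100100110011100011010011100

Place data at non-parity positions: p1 p2 1 p4 1 0 0 p8 0 0 1 1 0 0 1 p16 1 0 0 0 1 1 0 1 0 0 1 1 1 0 0
p1 (pos 1,3,5,7,9,11,13,15,17,19,21,23,25,27,29,31): XOR of data positions = 1⊕1⊕0⊕0⊕1⊕0⊕1⊕1⊕0⊕1⊕0⊕0⊕1⊕1⊕0 = 0
p2 (pos 2,3,6,7,10,11,14,15,18,19,22,23,26,27,30,31): XOR of data positions = 1⊕0⊕0⊕0⊕1⊕0⊕1⊕0⊕0⊕1⊕0⊕0⊕1⊕0⊕0 = 1
p4 (pos 4,5,6,7,12,13,14,15,20,21,22,23,28,29,30,31): XOR of data positions = 1⊕0⊕0⊕1⊕0⊕0⊕1⊕0⊕1⊕1⊕0⊕1⊕1⊕0⊕0 = 1
p8 (pos 8,9,10,11,12,13,14,15,24,25,26,27,28,29,30,31): XOR of data positions = 0⊕0⊕1⊕1⊕0⊕0⊕1⊕1⊕0⊕0⊕1⊕1⊕1⊕0⊕0 = 1
p16 (pos 16,17,18,19,20,21,22,23,24,25,26,27,28,29,30,31): XOR of data positions = 1⊕0⊕0⊕0⊕1⊕1⊕0⊕1⊕0⊕0⊕1⊕1⊕1⊕0⊕0 = 1
Codeword: 0111100100110011100011010011100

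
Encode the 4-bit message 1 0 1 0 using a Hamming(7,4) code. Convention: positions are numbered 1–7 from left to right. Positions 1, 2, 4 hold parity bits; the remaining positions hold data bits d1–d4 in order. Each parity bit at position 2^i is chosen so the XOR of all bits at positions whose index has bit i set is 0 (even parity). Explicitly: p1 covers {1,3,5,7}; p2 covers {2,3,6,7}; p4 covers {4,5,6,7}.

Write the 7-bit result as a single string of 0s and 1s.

Place data at non-parity positions: p1 p2 1 p4 0 1 0
p1 (pos 1,3,5,7): XOR of data positions = 1⊕0⊕0 = 1
p2 (pos 2,3,6,7): XOR of data positions = 1⊕1⊕0 = 0
p4 (pos 4,5,6,7): XOR of data positions = 0⊕1⊕0 = 1
Codeword: 1011010

1011010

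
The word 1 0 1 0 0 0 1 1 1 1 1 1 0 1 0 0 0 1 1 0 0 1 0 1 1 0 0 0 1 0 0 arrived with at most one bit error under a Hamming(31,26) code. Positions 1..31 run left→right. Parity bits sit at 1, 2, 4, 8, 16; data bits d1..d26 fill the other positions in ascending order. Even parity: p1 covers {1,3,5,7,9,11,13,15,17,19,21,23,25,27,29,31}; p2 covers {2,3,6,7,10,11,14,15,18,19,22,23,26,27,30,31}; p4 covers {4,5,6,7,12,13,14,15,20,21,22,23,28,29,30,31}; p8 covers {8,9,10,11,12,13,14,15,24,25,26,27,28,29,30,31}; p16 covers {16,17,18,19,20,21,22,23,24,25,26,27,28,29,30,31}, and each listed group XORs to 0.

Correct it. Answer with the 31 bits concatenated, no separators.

s1 (pos 1,3,5,7,9,11,13,15,17,19,21,23,25,27,29,31): 1⊕1⊕0⊕1⊕1⊕1⊕0⊕0⊕0⊕1⊕0⊕0⊕1⊕0⊕1⊕0 = 0
s2 (pos 2,3,6,7,10,11,14,15,18,19,22,23,26,27,30,31): 0⊕1⊕0⊕1⊕1⊕1⊕1⊕0⊕1⊕1⊕1⊕0⊕0⊕0⊕0⊕0 = 0
s4 (pos 4,5,6,7,12,13,14,15,20,21,22,23,28,29,30,31): 0⊕0⊕0⊕1⊕1⊕0⊕1⊕0⊕0⊕0⊕1⊕0⊕0⊕1⊕0⊕0 = 1
s8 (pos 8,9,10,11,12,13,14,15,24,25,26,27,28,29,30,31): 1⊕1⊕1⊕1⊕1⊕0⊕1⊕0⊕1⊕1⊕0⊕0⊕0⊕1⊕0⊕0 = 1
s16 (pos 16,17,18,19,20,21,22,23,24,25,26,27,28,29,30,31): 0⊕0⊕1⊕1⊕0⊕0⊕1⊕0⊕1⊕1⊕0⊕0⊕0⊕1⊕0⊕0 = 0
Syndrome s16…s1 = 01100 → error at position 12.
Flip position 12: 1010001111110100011001011000100 → 1010001111100100011001011000100

1010001111100100011001011000100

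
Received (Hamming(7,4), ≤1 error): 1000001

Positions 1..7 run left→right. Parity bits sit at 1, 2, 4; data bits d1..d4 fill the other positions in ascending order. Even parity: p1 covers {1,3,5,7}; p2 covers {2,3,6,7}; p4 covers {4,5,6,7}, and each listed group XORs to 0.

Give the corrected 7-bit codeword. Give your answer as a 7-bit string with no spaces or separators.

s1 (pos 1,3,5,7): 1⊕0⊕0⊕1 = 0
s2 (pos 2,3,6,7): 0⊕0⊕0⊕1 = 1
s4 (pos 4,5,6,7): 0⊕0⊕0⊕1 = 1
Syndrome s4…s1 = 110 → error at position 6.
Flip position 6: 1000001 → 1000011

1000011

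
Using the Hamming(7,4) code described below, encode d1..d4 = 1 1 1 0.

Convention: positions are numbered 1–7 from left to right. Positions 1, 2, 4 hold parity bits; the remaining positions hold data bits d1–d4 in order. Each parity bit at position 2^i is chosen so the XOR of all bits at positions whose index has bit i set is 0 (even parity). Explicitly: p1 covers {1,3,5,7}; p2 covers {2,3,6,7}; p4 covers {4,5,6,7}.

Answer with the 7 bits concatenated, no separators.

0010110

Place data at non-parity positions: p1 p2 1 p4 1 1 0
p1 (pos 1,3,5,7): XOR of data positions = 1⊕1⊕0 = 0
p2 (pos 2,3,6,7): XOR of data positions = 1⊕1⊕0 = 0
p4 (pos 4,5,6,7): XOR of data positions = 1⊕1⊕0 = 0
Codeword: 0010110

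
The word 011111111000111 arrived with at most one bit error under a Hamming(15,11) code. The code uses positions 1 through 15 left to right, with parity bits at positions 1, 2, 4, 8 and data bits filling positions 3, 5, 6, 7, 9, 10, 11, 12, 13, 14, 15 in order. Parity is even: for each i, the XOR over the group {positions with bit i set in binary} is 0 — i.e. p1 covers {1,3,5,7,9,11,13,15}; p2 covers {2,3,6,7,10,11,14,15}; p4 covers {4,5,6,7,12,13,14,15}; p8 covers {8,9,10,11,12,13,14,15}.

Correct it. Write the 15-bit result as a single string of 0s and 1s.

s1 (pos 1,3,5,7,9,11,13,15): 0⊕1⊕1⊕1⊕1⊕0⊕1⊕1 = 0
s2 (pos 2,3,6,7,10,11,14,15): 1⊕1⊕1⊕1⊕0⊕0⊕1⊕1 = 0
s4 (pos 4,5,6,7,12,13,14,15): 1⊕1⊕1⊕1⊕0⊕1⊕1⊕1 = 1
s8 (pos 8,9,10,11,12,13,14,15): 1⊕1⊕0⊕0⊕0⊕1⊕1⊕1 = 1
Syndrome s8…s1 = 1100 → error at position 12.
Flip position 12: 011111111000111 → 011111111001111

011111111001111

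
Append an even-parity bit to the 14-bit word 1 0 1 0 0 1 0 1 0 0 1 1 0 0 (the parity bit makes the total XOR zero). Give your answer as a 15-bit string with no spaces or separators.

101001010011000

XOR of the 14 data bits: 1⊕0⊕1⊕0⊕0⊕1⊕0⊕1⊕0⊕0⊕1⊕1⊕0⊕0 = 0
Parity bit = 0 (so all 15 bits XOR to 0).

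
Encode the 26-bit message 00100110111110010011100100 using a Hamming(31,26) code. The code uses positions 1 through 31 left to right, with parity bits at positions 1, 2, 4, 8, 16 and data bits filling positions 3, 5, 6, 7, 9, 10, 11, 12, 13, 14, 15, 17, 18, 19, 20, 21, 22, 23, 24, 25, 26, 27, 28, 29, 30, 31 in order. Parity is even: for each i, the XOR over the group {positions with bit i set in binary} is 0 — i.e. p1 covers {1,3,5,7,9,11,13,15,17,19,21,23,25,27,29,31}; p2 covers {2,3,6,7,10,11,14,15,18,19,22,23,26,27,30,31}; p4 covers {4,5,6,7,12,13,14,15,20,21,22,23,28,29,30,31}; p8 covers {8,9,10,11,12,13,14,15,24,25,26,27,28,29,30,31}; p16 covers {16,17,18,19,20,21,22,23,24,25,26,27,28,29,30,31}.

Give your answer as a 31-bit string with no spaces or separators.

Place data at non-parity positions: p1 p2 0 p4 0 1 0 p8 0 1 1 0 1 1 1 p16 1 1 0 0 1 0 0 1 1 1 0 0 1 0 0
p1 (pos 1,3,5,7,9,11,13,15,17,19,21,23,25,27,29,31): XOR of data positions = 0⊕0⊕0⊕0⊕1⊕1⊕1⊕1⊕0⊕1⊕0⊕1⊕0⊕1⊕0 = 1
p2 (pos 2,3,6,7,10,11,14,15,18,19,22,23,26,27,30,31): XOR of data positions = 0⊕1⊕0⊕1⊕1⊕1⊕1⊕1⊕0⊕0⊕0⊕1⊕0⊕0⊕0 = 1
p4 (pos 4,5,6,7,12,13,14,15,20,21,22,23,28,29,30,31): XOR of data positions = 0⊕1⊕0⊕0⊕1⊕1⊕1⊕0⊕1⊕0⊕0⊕0⊕1⊕0⊕0 = 0
p8 (pos 8,9,10,11,12,13,14,15,24,25,26,27,28,29,30,31): XOR of data positions = 0⊕1⊕1⊕0⊕1⊕1⊕1⊕1⊕1⊕1⊕0⊕0⊕1⊕0⊕0 = 1
p16 (pos 16,17,18,19,20,21,22,23,24,25,26,27,28,29,30,31): XOR of data positions = 1⊕1⊕0⊕0⊕1⊕0⊕0⊕1⊕1⊕1⊕0⊕0⊕1⊕0⊕0 = 1
Codeword: 1100010101101111110010011100100

1100010101101111110010011100100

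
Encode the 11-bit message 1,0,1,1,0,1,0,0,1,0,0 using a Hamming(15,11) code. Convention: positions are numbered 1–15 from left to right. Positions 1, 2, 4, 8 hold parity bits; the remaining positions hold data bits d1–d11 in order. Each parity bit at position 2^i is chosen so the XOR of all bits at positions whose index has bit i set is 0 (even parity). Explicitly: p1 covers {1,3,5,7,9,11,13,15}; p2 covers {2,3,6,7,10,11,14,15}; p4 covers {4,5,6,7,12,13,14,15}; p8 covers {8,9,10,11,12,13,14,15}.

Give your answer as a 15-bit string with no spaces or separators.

101101100100100

Place data at non-parity positions: p1 p2 1 p4 0 1 1 p8 0 1 0 0 1 0 0
p1 (pos 1,3,5,7,9,11,13,15): XOR of data positions = 1⊕0⊕1⊕0⊕0⊕1⊕0 = 1
p2 (pos 2,3,6,7,10,11,14,15): XOR of data positions = 1⊕1⊕1⊕1⊕0⊕0⊕0 = 0
p4 (pos 4,5,6,7,12,13,14,15): XOR of data positions = 0⊕1⊕1⊕0⊕1⊕0⊕0 = 1
p8 (pos 8,9,10,11,12,13,14,15): XOR of data positions = 0⊕1⊕0⊕0⊕1⊕0⊕0 = 0
Codeword: 101101100100100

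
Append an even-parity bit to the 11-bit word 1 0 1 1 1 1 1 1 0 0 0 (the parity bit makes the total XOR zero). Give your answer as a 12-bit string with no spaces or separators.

101111110001

XOR of the 11 data bits: 1⊕0⊕1⊕1⊕1⊕1⊕1⊕1⊕0⊕0⊕0 = 1
Parity bit = 1 (so all 12 bits XOR to 0).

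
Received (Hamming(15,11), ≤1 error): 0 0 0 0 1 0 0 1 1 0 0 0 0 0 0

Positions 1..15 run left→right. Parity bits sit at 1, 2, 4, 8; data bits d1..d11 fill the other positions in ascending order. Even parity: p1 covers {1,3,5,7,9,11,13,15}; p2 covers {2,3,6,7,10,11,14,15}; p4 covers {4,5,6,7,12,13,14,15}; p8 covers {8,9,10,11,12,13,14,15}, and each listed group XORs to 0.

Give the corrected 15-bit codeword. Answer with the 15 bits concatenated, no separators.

s1 (pos 1,3,5,7,9,11,13,15): 0⊕0⊕1⊕0⊕1⊕0⊕0⊕0 = 0
s2 (pos 2,3,6,7,10,11,14,15): 0⊕0⊕0⊕0⊕0⊕0⊕0⊕0 = 0
s4 (pos 4,5,6,7,12,13,14,15): 0⊕1⊕0⊕0⊕0⊕0⊕0⊕0 = 1
s8 (pos 8,9,10,11,12,13,14,15): 1⊕1⊕0⊕0⊕0⊕0⊕0⊕0 = 0
Syndrome s8…s1 = 0100 → error at position 4.
Flip position 4: 000010011000000 → 000110011000000

000110011000000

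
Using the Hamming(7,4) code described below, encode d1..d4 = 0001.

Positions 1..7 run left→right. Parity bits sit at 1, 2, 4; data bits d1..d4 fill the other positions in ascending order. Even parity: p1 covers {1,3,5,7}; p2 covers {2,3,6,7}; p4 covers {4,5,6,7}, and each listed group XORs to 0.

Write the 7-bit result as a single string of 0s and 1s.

1101001

Place data at non-parity positions: p1 p2 0 p4 0 0 1
p1 (pos 1,3,5,7): XOR of data positions = 0⊕0⊕1 = 1
p2 (pos 2,3,6,7): XOR of data positions = 0⊕0⊕1 = 1
p4 (pos 4,5,6,7): XOR of data positions = 0⊕0⊕1 = 1
Codeword: 1101001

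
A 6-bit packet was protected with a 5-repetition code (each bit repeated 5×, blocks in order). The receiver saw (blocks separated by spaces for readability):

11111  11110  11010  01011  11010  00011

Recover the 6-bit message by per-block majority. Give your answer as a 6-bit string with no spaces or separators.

111110

Block 1 (11111): 5 ones → 1
Block 2 (11110): 4 ones → 1
Block 3 (11010): 3 ones → 1
Block 4 (01011): 3 ones → 1
Block 5 (11010): 3 ones → 1
Block 6 (00011): 2 ones → 0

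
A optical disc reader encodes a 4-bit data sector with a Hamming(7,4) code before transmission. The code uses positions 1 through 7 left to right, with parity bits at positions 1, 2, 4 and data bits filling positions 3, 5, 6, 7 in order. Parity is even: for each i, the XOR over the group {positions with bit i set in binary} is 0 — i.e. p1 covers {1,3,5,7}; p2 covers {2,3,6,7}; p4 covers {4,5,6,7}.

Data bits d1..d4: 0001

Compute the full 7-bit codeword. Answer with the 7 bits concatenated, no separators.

1101001

Place data at non-parity positions: p1 p2 0 p4 0 0 1
p1 (pos 1,3,5,7): XOR of data positions = 0⊕0⊕1 = 1
p2 (pos 2,3,6,7): XOR of data positions = 0⊕0⊕1 = 1
p4 (pos 4,5,6,7): XOR of data positions = 0⊕0⊕1 = 1
Codeword: 1101001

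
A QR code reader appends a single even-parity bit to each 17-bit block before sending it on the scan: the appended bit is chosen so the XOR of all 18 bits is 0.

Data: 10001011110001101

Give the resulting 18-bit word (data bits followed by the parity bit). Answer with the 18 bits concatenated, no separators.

XOR of the 17 data bits: 1⊕0⊕0⊕0⊕1⊕0⊕1⊕1⊕1⊕1⊕0⊕0⊕0⊕1⊕1⊕0⊕1 = 1
Parity bit = 1 (so all 18 bits XOR to 0).

100010111100011011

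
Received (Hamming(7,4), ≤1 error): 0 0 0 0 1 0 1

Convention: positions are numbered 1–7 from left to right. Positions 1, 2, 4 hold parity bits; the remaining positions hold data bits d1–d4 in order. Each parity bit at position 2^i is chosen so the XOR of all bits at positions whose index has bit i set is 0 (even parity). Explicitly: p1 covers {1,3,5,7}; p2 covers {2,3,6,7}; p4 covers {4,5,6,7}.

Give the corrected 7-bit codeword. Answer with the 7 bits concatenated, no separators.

0100101

s1 (pos 1,3,5,7): 0⊕0⊕1⊕1 = 0
s2 (pos 2,3,6,7): 0⊕0⊕0⊕1 = 1
s4 (pos 4,5,6,7): 0⊕1⊕0⊕1 = 0
Syndrome s4…s1 = 010 → error at position 2.
Flip position 2: 0000101 → 0100101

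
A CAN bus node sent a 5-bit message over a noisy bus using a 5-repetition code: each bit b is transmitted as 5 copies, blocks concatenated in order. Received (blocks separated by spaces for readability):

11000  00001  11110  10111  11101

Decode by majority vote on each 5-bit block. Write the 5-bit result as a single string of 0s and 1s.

Block 1 (11000): 2 ones → 0
Block 2 (00001): 1 one → 0
Block 3 (11110): 4 ones → 1
Block 4 (10111): 4 ones → 1
Block 5 (11101): 4 ones → 1

00111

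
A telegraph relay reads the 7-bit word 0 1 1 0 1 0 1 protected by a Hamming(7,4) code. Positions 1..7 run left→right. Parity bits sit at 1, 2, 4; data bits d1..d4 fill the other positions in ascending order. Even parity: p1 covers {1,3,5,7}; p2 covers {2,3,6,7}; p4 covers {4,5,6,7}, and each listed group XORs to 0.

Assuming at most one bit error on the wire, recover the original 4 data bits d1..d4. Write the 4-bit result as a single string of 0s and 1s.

0101

s1 (pos 1,3,5,7): 0⊕1⊕1⊕1 = 1
s2 (pos 2,3,6,7): 1⊕1⊕0⊕1 = 1
s4 (pos 4,5,6,7): 0⊕1⊕0⊕1 = 0
Syndrome s4…s1 = 011 → error at position 3.
Flip position 3: 0110101 → 0100101
Read data bits from positions 3,5,6,7: 0101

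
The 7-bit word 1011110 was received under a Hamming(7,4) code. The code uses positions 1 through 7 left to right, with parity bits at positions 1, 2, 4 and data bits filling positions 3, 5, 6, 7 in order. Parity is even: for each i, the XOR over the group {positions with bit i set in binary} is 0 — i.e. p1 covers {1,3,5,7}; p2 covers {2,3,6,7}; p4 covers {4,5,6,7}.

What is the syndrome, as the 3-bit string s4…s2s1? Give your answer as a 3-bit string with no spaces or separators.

101

s1 (pos 1,3,5,7): 1⊕1⊕1⊕0 = 1
s2 (pos 2,3,6,7): 0⊕1⊕1⊕0 = 0
s4 (pos 4,5,6,7): 1⊕1⊕1⊕0 = 1
Syndrome s4…s1 = 101 → error at position 5.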